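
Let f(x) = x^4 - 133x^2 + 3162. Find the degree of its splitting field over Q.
[K : Q] = 4

Solving the quadratic in x^2: x^2 = (133 ± √(133^2 - 4·3162))/2 = (133 ± √5041)/2 = (133 ± 71)/2, giving x^2 = 31 or x^2 = 102. So f(x) = (x^2 - 31)(x^2 - 102) and the roots of f are ±√31, ±√102. Hence the splitting field is K = Q(√31, √102). Since 31 and 102 are distinct squarefree integers > 1, their product 3162 is not a perfect square, so √102 ∉ Q(√31). By the tower law [K:Q] = [Q(√31,√102):Q(√31)] · [Q(√31):Q] = 2 · 2 = 4.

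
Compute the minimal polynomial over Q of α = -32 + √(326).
m_α(x) = x^2 + 64x + 698

From α + 32 = √(326), squaring gives (α + 32)^2 = 326, i.e. α^2 + 64α + 1024 = 326, so α^2 + 64α + 698 = 0. The discriminant of x^2 + 64x + 698 is (64)^2 - 4·(698) = 4096 - 2792 = 1304, and 4·(326) is not a perfect square in Q since 326 is squarefree and ≠ 1. Hence x^2 + 64x + 698 is irreducible over Q and is the minimal polynomial of α.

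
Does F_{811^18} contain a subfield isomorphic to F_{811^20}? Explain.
No: F_{811^20} is not a subfield of F_{811^18}

F_{p^m} embeds in F_{p^n} iff m | n. Here 20 ∤ 18 (since 18 = 0·20 + 18 with remainder 18 ≠ 0), so F_{811^20} is not a subfield of F_{811^18}. Equivalently: if it were, the tower law would give 20 = [F_{811^20}:F_811] dividing [F_{811^18}:F_811] = 18, contradiction.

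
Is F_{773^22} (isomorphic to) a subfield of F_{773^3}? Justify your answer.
No: F_{773^22} is not a subfield of F_{773^3}

F_{p^m} embeds in F_{p^n} iff m | n. Here 22 ∤ 3 (since 3 = 0·22 + 3 with remainder 3 ≠ 0), so F_{773^22} is not a subfield of F_{773^3}. Equivalently: if it were, the tower law would give 22 = [F_{773^22}:F_773] dividing [F_{773^3}:F_773] = 3, contradiction.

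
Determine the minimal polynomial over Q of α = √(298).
m_α(x) = x^2 - 298

α satisfies α^2 - 298 = 0, so x^2 - 298 annihilates α. Since d = 298 is squarefree and ≠ 1, it is not a perfect square in Q, so x^2 - 298 has no rational root and is therefore irreducible over Q (a degree-2 polynomial over a field is irreducible iff it has no root). Hence m_α(x) = x^2 - 298.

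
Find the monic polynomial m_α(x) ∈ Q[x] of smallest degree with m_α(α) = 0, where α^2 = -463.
m_α(x) = x^2 + 463

α satisfies α^2 + 463 = 0, so x^2 + 463 annihilates α. Since d = -463 is squarefree and ≠ 1, it is not a perfect square in Q, so x^2 + 463 has no rational root and is therefore irreducible over Q (a degree-2 polynomial over a field is irreducible iff it has no root). Hence m_α(x) = x^2 + 463.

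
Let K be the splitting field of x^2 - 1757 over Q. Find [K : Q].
[K : Q] = 2

f(x) = x^2 - 1757 factors as (x - √1757)(x + √1757). The splitting field is K = Q(√1757). Since 1757 is squarefree and > 1, it is not a perfect square, so x^2 - 1757 is irreducible over Q and [Q(√1757) : Q] = 2. Hence [K : Q] = 2.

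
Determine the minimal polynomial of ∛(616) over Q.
m_α(x) = x^3 - 616

α satisfies α^3 = 616, so x^3 - 616 annihilates α. By the rational root test, a rational root p/q (in lowest terms) of x^3 - 616 would satisfy p^3 = 616 q^3, forcing q = 1 and p^3 = 616; but 616 is not a perfect cube, contradiction. A monic cubic over Q with no rational root is irreducible (any nontrivial factorization would include a linear factor). Hence x^3 - 616 is the minimal polynomial of α, and in particular [Q(α):Q] = 3.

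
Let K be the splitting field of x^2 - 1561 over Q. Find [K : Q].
[K : Q] = 2

f(x) = x^2 - 1561 factors as (x - √1561)(x + √1561). The splitting field is K = Q(√1561). Since 1561 is squarefree and > 1, it is not a perfect square, so x^2 - 1561 is irreducible over Q and [Q(√1561) : Q] = 2. Hence [K : Q] = 2.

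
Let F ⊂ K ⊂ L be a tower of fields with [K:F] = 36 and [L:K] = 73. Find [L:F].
[L:F] = 2628

The tower law says that for any tower of field extensions F ⊂ K ⊂ L with finite degrees, [L:F] = [L:K] · [K:F]. Here this gives [L:F] = 73 · 36 = 2628.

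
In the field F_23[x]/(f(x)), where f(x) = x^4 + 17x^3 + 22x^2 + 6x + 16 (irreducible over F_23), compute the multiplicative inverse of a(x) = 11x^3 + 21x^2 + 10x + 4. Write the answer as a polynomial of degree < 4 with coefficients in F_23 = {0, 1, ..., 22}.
a(x)^(-1) ≡ 19x^3 + 2x^2 + 5x + 8 (mod f(x))

Since f is irreducible over F_23, F_23[x]/(f) is a field and a(x) ≠ 0 has an inverse. Apply the extended Euclidean algorithm to f(x) and a(x) in F_23[x]: f(x) = (21x + 20)·a(x) + (13x^2 + 21x + 5);  a(x) = (15x + 11)·(13x^2 + 21x + 5) + (3x + 18);  (13x^2 + 21x + 5) = (12x + 4)·(3x + 18) + (2). The last nonzero remainder is the constant 2 = gcd(f, a) in F_23. Back-substituting through the division chain expresses 2 = s(x)·a(x) + t(x)·f(x) with s(x) ≡ 15x^3 + 4x^2 + 10x + 16 (mod f), so (15x^3 + 4x^2 + 10x + 16)·a(x) ≡ 2 (mod f). Multiplying by 2^(-1) ≡ 12 in F_23 gives a(x)^(-1) ≡ 12·(15x^3 + 4x^2 + 10x + 16) ≡ 19x^3 + 2x^2 + 5x + 8 (mod f). Check: (11x^3 + 21x^2 + 10x + 4)·(19x^3 + 2x^2 + 5x + 8) = 2x^6 + 7x^5 + 11x^4 + 13x^3 + 19x^2 + 8x + 9 ≡ 1 (mod x^4 + 17x^3 + 22x^2 + 6x + 16).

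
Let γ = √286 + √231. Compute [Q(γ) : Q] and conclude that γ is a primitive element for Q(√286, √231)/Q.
[Q(γ) : Q] = 4 (equivalently, Q(γ) = Q(√286, √231))

Obviously Q(γ) ⊆ Q(√286, √231), and [Q(√286, √231):Q] = 4 (since 286, 231 are distinct squarefree integers > 1 with 66066 not a perfect square). To show equality we compute the minimal polynomial of γ. From γ = √286 + √231: γ^2 = 286 + 2√(66066) + 231 = 517 + 2√(66066), so γ^2 - 517 = 2√(66066); squaring, (γ^2 - 517)^2 = 4·66066, i.e. γ^4 - 1034γ^2 + 267289 - 264264 = 0, i.e. γ^4 - 1034γ^2 + 3025 = 0. So γ is a root of x^4 - 1034x^2 + 3025. This polynomial is irreducible over Q: it has no rational root (each ±√286 ± √231 is irrational), and any factorization into two quadratics over Q would force √(66066) ∈ Q (pairing opposite roots) or √286, √231 ∈ Q (other pairings), all impossible. Hence [Q(γ):Q] = 4 = [Q(√286, √231):Q], so Q(γ) = Q(√286, √231).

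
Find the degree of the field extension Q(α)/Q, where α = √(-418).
[Q(α):Q] = 2

[Q(α):Q] equals the degree of the minimal polynomial of α. Here α^2 = -418 and x^2 + 418 is irreducible (d = -418 is squarefree, ≠ 1, hence not a square), so deg(m_α) = 2. Thus [Q(α):Q] = 2.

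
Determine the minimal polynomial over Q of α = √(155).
m_α(x) = x^2 - 155

α satisfies α^2 - 155 = 0, so x^2 - 155 annihilates α. Since d = 155 is squarefree and ≠ 1, it is not a perfect square in Q, so x^2 - 155 has no rational root and is therefore irreducible over Q (a degree-2 polynomial over a field is irreducible iff it has no root). Hence m_α(x) = x^2 - 155.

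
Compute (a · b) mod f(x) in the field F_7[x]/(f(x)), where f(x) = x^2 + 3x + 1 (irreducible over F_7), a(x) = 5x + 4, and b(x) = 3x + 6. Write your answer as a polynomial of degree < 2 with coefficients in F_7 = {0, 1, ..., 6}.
a · b ≡ 4x + 2 (mod f(x))

Multiply in F_7[x]: a(x)·b(x) = (5x + 4)·(3x + 6) = x^2 + 3. This has degree ≥ 2, so divide by f(x) over F_7: x^2 + 3 = (1)·(x^2 + 3x + 1) + (4x + 2). Hence a·b ≡ 4x + 2 (mod f). (F_7[x]/(f) is a field with 7^2 = 49 elements since f is irreducible of degree 2.)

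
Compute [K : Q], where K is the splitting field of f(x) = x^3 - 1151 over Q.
[K : Q] = 6

The roots of x^3 - 1151 are ∛1151, ω∛1151, ω^2∛1151 where ω = e^(2πi/3) is a primitive cube root of unity, so K = Q(∛1151, ω). Now [Q(∛1151):Q] = 3 (since 1151 is not a perfect cube, x^3 - 1151 is irreducible) and [Q(ω):Q] = 2. Both 2 and 3 divide [K:Q], and [K:Q] ≤ 3·2 = 6, so [K:Q] = 6. (Equivalently: Q(∛1151) ⊂ R but ω ∉ R, so [K : Q(∛1151)] = 2.)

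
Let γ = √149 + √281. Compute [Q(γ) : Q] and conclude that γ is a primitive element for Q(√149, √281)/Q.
[Q(γ) : Q] = 4 (equivalently, Q(γ) = Q(√149, √281))

Obviously Q(γ) ⊆ Q(√149, √281), and [Q(√149, √281):Q] = 4 (since 149, 281 are distinct squarefree integers > 1 with 41869 not a perfect square). To show equality we compute the minimal polynomial of γ. From γ = √149 + √281: γ^2 = 149 + 2√(41869) + 281 = 430 + 2√(41869), so γ^2 - 430 = 2√(41869); squaring, (γ^2 - 430)^2 = 4·41869, i.e. γ^4 - 860γ^2 + 184900 - 167476 = 0, i.e. γ^4 - 860γ^2 + 17424 = 0. So γ is a root of x^4 - 860x^2 + 17424. This polynomial is irreducible over Q: it has no rational root (each ±√149 ± √281 is irrational), and any factorization into two quadratics over Q would force √(41869) ∈ Q (pairing opposite roots) or √149, √281 ∈ Q (other pairings), all impossible. Hence [Q(γ):Q] = 4 = [Q(√149, √281):Q], so Q(γ) = Q(√149, √281).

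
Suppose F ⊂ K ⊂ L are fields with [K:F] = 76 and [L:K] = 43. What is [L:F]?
[L:F] = 3268

The tower law says that for any tower of field extensions F ⊂ K ⊂ L with finite degrees, [L:F] = [L:K] · [K:F]. Here this gives [L:F] = 43 · 76 = 3268.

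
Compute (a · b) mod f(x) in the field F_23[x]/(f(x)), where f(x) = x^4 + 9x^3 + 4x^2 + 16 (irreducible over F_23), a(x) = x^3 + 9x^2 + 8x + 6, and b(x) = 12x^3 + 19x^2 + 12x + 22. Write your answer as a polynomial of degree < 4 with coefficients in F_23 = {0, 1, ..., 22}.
a · b ≡ 14x^3 + 22x^2 + 13x (mod f(x))

Multiply in F_23[x]: a(x)·b(x) = (x^3 + 9x^2 + 8x + 6)·(12x^3 + 19x^2 + 12x + 22) = 12x^6 + 12x^5 + 3x^4 + 9x^3 + 17x^2 + 18x + 17. This has degree ≥ 4, so divide by f(x) over F_23: 12x^6 + 12x^5 + 3x^4 + 9x^3 + 17x^2 + 18x + 17 = (12x^2 + 19x + 14)·(x^4 + 9x^3 + 4x^2 + 16) + (14x^3 + 22x^2 + 13x). Hence a·b ≡ 14x^3 + 22x^2 + 13x (mod f). (F_23[x]/(f) is a field with 23^4 = 279841 elements since f is irreducible of degree 4.)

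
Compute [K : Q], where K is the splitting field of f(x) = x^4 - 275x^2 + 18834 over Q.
[K : Q] = 4

Solving the quadratic in x^2: x^2 = (275 ± √(275^2 - 4·18834))/2 = (275 ± √289)/2 = (275 ± 17)/2, giving x^2 = 146 or x^2 = 129. So f(x) = (x^2 - 146)(x^2 - 129) and the roots of f are ±√146, ±√129. Hence the splitting field is K = Q(√146, √129). Since 146 and 129 are distinct squarefree integers > 1, their product 18834 is not a perfect square, so √129 ∉ Q(√146). By the tower law [K:Q] = [Q(√146,√129):Q(√146)] · [Q(√146):Q] = 2 · 2 = 4.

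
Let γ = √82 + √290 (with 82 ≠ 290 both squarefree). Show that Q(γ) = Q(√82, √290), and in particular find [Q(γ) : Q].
[Q(γ) : Q] = 4 (equivalently, Q(γ) = Q(√82, √290))

Obviously Q(γ) ⊆ Q(√82, √290), and [Q(√82, √290):Q] = 4 (since 82, 290 are distinct squarefree integers > 1 with 23780 not a perfect square). To show equality we compute the minimal polynomial of γ. From γ = √82 + √290: γ^2 = 82 + 2√(23780) + 290 = 372 + 2√(23780), so γ^2 - 372 = 2√(23780); squaring, (γ^2 - 372)^2 = 4·23780, i.e. γ^4 - 744γ^2 + 138384 - 95120 = 0, i.e. γ^4 - 744γ^2 + 43264 = 0. So γ is a root of x^4 - 744x^2 + 43264. This polynomial is irreducible over Q: it has no rational root (each ±√82 ± √290 is irrational), and any factorization into two quadratics over Q would force √(23780) ∈ Q (pairing opposite roots) or √82, √290 ∈ Q (other pairings), all impossible. Hence [Q(γ):Q] = 4 = [Q(√82, √290):Q], so Q(γ) = Q(√82, √290).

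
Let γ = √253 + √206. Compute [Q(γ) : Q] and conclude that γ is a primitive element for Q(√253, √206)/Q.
[Q(γ) : Q] = 4 (equivalently, Q(γ) = Q(√253, √206))

Obviously Q(γ) ⊆ Q(√253, √206), and [Q(√253, √206):Q] = 4 (since 253, 206 are distinct squarefree integers > 1 with 52118 not a perfect square). To show equality we compute the minimal polynomial of γ. From γ = √253 + √206: γ^2 = 253 + 2√(52118) + 206 = 459 + 2√(52118), so γ^2 - 459 = 2√(52118); squaring, (γ^2 - 459)^2 = 4·52118, i.e. γ^4 - 918γ^2 + 210681 - 208472 = 0, i.e. γ^4 - 918γ^2 + 2209 = 0. So γ is a root of x^4 - 918x^2 + 2209. This polynomial is irreducible over Q: it has no rational root (each ±√253 ± √206 is irrational), and any factorization into two quadratics over Q would force √(52118) ∈ Q (pairing opposite roots) or √253, √206 ∈ Q (other pairings), all impossible. Hence [Q(γ):Q] = 4 = [Q(√253, √206):Q], so Q(γ) = Q(√253, √206).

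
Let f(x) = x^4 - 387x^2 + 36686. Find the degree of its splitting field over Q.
[K : Q] = 4

Solving the quadratic in x^2: x^2 = (387 ± √(387^2 - 4·36686))/2 = (387 ± √3025)/2 = (387 ± 55)/2, giving x^2 = 221 or x^2 = 166. So f(x) = (x^2 - 221)(x^2 - 166) and the roots of f are ±√221, ±√166. Hence the splitting field is K = Q(√221, √166). Since 221 and 166 are distinct squarefree integers > 1, their product 36686 is not a perfect square, so √166 ∉ Q(√221). By the tower law [K:Q] = [Q(√221,√166):Q(√221)] · [Q(√221):Q] = 2 · 2 = 4.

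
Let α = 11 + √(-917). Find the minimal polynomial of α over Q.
m_α(x) = x^2 - 22x + 1038

From α - 11 = √(-917), squaring gives (α - 11)^2 = -917, i.e. α^2 - 22α + 121 = -917, so α^2 - 22α + 1038 = 0. The discriminant of x^2 - 22x + 1038 is (-22)^2 - 4·(1038) = 484 - 4152 = -3668, and 4·(-917) is not a perfect square in Q since -917 is squarefree and ≠ 1. Hence x^2 - 22x + 1038 is irreducible over Q and is the minimal polynomial of α.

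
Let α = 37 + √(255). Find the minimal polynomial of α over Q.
m_α(x) = x^2 - 74x + 1114

From α - 37 = √(255), squaring gives (α - 37)^2 = 255, i.e. α^2 - 74α + 1369 = 255, so α^2 - 74α + 1114 = 0. The discriminant of x^2 - 74x + 1114 is (-74)^2 - 4·(1114) = 5476 - 4456 = 1020, and 4·(255) is not a perfect square in Q since 255 is squarefree and ≠ 1. Hence x^2 - 74x + 1114 is irreducible over Q and is the minimal polynomial of α.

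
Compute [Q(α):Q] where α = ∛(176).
[Q(α):Q] = 3

The minimal polynomial of α is x^3 - 176, irreducible over Q since 176 is not a perfect cube (so x^3 - 176 has no rational root). Hence [Q(α):Q] = deg(m_α) = 3.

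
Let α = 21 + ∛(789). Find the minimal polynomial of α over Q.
m_α(x) = x^3 - 63x^2 + 1323x - 10050

Set β = α - 21 = ∛(789), so β^3 = 789. Then (α - 21)^3 - 789 = 0, i.e. α is a root of g(x) = (x - 21)^3 - 789 = x^3 - 63x^2 + 1323x - 10050. Since g(x) = h(x - 21) where h(x) = x^3 - 789, and h is irreducible over Q (because 789 is not a perfect cube, so h has no rational root, and a monic cubic with no rational root is irreducible), g is also irreducible (irreducibility is preserved under the substitution x → x - 21). Hence m_α(x) = x^3 - 63x^2 + 1323x - 10050.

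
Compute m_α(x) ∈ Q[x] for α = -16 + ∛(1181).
m_α(x) = x^3 + 48x^2 + 768x + 2915

Set β = α + 16 = ∛(1181), so β^3 = 1181. Then (α + 16)^3 - 1181 = 0, i.e. α is a root of g(x) = (x + 16)^3 - 1181 = x^3 + 48x^2 + 768x + 2915. Since g(x) = h(x + 16) where h(x) = x^3 - 1181, and h is irreducible over Q (because 1181 is not a perfect cube, so h has no rational root, and a monic cubic with no rational root is irreducible), g is also irreducible (irreducibility is preserved under the substitution x → x + 16). Hence m_α(x) = x^3 + 48x^2 + 768x + 2915.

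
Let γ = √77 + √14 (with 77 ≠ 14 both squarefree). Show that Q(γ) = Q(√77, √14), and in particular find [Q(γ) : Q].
[Q(γ) : Q] = 4 (equivalently, Q(γ) = Q(√77, √14))

Obviously Q(γ) ⊆ Q(√77, √14), and [Q(√77, √14):Q] = 4 (since 77, 14 are distinct squarefree integers > 1 with 1078 not a perfect square). To show equality we compute the minimal polynomial of γ. From γ = √77 + √14: γ^2 = 77 + 2√(1078) + 14 = 91 + 2√(1078), so γ^2 - 91 = 2√(1078); squaring, (γ^2 - 91)^2 = 4·1078, i.e. γ^4 - 182γ^2 + 8281 - 4312 = 0, i.e. γ^4 - 182γ^2 + 3969 = 0. So γ is a root of x^4 - 182x^2 + 3969. This polynomial is irreducible over Q: it has no rational root (each ±√77 ± √14 is irrational), and any factorization into two quadratics over Q would force √(1078) ∈ Q (pairing opposite roots) or √77, √14 ∈ Q (other pairings), all impossible. Hence [Q(γ):Q] = 4 = [Q(√77, √14):Q], so Q(γ) = Q(√77, √14).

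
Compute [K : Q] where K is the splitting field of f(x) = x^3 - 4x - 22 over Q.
[K : Q] = 6

By the rational root test, any rational root of the monic integer polynomial f(x) = x^3 - 4x - 22 must be an integer dividing the constant term -22, i.e. one of ±{1, 2, 11, 22}. Evaluating: f(1) = -25, f(-1) = -19, f(2) = -22, f(-2) = -22, f(11) = 1265, f(-11) = -1309, f(22) = 10538, f(-22) = -10582; none is 0, so f has no rational root and is therefore irreducible over Q (a cubic with no linear factor over a field is irreducible). For an irreducible cubic, the Galois group is A_3 or S_3 according as the discriminant disc(f) = -4a^3 - 27b^2 = -4·(-4)^3 - 27·(-22)^2 = -12812 is or is not a square in Q. Here disc(f) = -12812 is not a perfect square in Q, so the Galois group of f over Q is not contained in A_3 and must be all of S_3. The splitting field has degree |S_3| = 6 over Q, so [K : Q] = 6.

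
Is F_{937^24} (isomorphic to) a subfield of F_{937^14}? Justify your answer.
No: F_{937^24} is not a subfield of F_{937^14}

F_{p^m} embeds in F_{p^n} iff m | n. Here 24 ∤ 14 (since 14 = 0·24 + 14 with remainder 14 ≠ 0), so F_{937^24} is not a subfield of F_{937^14}. Equivalently: if it were, the tower law would give 24 = [F_{937^24}:F_937] dividing [F_{937^14}:F_937] = 14, contradiction.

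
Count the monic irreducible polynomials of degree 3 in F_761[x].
There are 146903440 monic irreducible polynomials of degree 3 over F_761

Each element of F_{761^3} that lies in no proper subfield is a root of exactly one monic irreducible of degree 3 over F_761, and each such polynomial has 3 distinct roots in F_{761^3}. By Möbius inversion the count is N_761(3) = (1/3) Σ_{d|3} μ(3/d) · 761^d = (1/3)(μ(3)·761^1 + μ(1)·761^3) = 440710320/3 = 146903440.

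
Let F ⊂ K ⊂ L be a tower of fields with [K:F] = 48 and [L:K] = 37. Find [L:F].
[L:F] = 1776

The tower law says that for any tower of field extensions F ⊂ K ⊂ L with finite degrees, [L:F] = [L:K] · [K:F]. Here this gives [L:F] = 37 · 48 = 1776.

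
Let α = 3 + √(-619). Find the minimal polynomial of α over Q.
m_α(x) = x^2 - 6x + 628

From α - 3 = √(-619), squaring gives (α - 3)^2 = -619, i.e. α^2 - 6α + 9 = -619, so α^2 - 6α + 628 = 0. The discriminant of x^2 - 6x + 628 is (-6)^2 - 4·(628) = 36 - 2512 = -2476, and 4·(-619) is not a perfect square in Q since -619 is squarefree and ≠ 1. Hence x^2 - 6x + 628 is irreducible over Q and is the minimal polynomial of α.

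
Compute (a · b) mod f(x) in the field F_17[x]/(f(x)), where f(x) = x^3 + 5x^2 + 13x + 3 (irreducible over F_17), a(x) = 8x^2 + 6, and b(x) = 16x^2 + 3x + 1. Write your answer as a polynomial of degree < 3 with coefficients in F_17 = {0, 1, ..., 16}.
a · b ≡ 7x^2 + 9x + 1 (mod f(x))

Multiply in F_17[x]: a(x)·b(x) = (8x^2 + 6)·(16x^2 + 3x + 1) = 9x^4 + 7x^3 + 2x^2 + x + 6. This has degree ≥ 3, so divide by f(x) over F_17: 9x^4 + 7x^3 + 2x^2 + x + 6 = (9x + 13)·(x^3 + 5x^2 + 13x + 3) + (7x^2 + 9x + 1). Hence a·b ≡ 7x^2 + 9x + 1 (mod f). (F_17[x]/(f) is a field with 17^3 = 4913 elements since f is irreducible of degree 3.)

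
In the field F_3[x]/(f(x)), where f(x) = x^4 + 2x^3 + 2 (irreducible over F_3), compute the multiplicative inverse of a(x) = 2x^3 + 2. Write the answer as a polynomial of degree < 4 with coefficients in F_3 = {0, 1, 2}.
a(x)^(-1) ≡ x^3 + 2x^2 + 2 (mod f(x))

Since f is irreducible over F_3, F_3[x]/(f) is a field and a(x) ≠ 0 has an inverse. Apply the extended Euclidean algorithm to f(x) and a(x) in F_3[x]: f(x) = (2x + 1)·a(x) + (2x);  a(x) = (x^2)·(2x) + (2). The last nonzero remainder is the constant 2 = gcd(f, a) in F_3. Back-substituting through the division chain expresses 2 = s(x)·a(x) + t(x)·f(x) with s(x) ≡ 2x^3 + x^2 + 1 (mod f), so (2x^3 + x^2 + 1)·a(x) ≡ 2 (mod f). Multiplying by 2^(-1) ≡ 2 in F_3 gives a(x)^(-1) ≡ 2·(2x^3 + x^2 + 1) ≡ x^3 + 2x^2 + 2 (mod f). Check: (2x^3 + 2)·(x^3 + 2x^2 + 2) = 2x^6 + x^5 + x^2 + 1 ≡ 1 (mod x^4 + 2x^3 + 2).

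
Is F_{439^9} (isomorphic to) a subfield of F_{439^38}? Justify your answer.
No: F_{439^9} is not a subfield of F_{439^38}

F_{p^m} embeds in F_{p^n} iff m | n. Here 9 ∤ 38 (since 38 = 4·9 + 2 with remainder 2 ≠ 0), so F_{439^9} is not a subfield of F_{439^38}. Equivalently: if it were, the tower law would give 9 = [F_{439^9}:F_439] dividing [F_{439^38}:F_439] = 38, contradiction.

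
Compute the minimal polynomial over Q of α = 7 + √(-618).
m_α(x) = x^2 - 14x + 667

From α - 7 = √(-618), squaring gives (α - 7)^2 = -618, i.e. α^2 - 14α + 49 = -618, so α^2 - 14α + 667 = 0. The discriminant of x^2 - 14x + 667 is (-14)^2 - 4·(667) = 196 - 2668 = -2472, and 4·(-618) is not a perfect square in Q since -618 is squarefree and ≠ 1. Hence x^2 - 14x + 667 is irreducible over Q and is the minimal polynomial of α.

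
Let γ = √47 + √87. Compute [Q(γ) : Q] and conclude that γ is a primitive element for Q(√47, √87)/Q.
[Q(γ) : Q] = 4 (equivalently, Q(γ) = Q(√47, √87))

Obviously Q(γ) ⊆ Q(√47, √87), and [Q(√47, √87):Q] = 4 (since 47, 87 are distinct squarefree integers > 1 with 4089 not a perfect square). To show equality we compute the minimal polynomial of γ. From γ = √47 + √87: γ^2 = 47 + 2√(4089) + 87 = 134 + 2√(4089), so γ^2 - 134 = 2√(4089); squaring, (γ^2 - 134)^2 = 4·4089, i.e. γ^4 - 268γ^2 + 17956 - 16356 = 0, i.e. γ^4 - 268γ^2 + 1600 = 0. So γ is a root of x^4 - 268x^2 + 1600. This polynomial is irreducible over Q: it has no rational root (each ±√47 ± √87 is irrational), and any factorization into two quadratics over Q would force √(4089) ∈ Q (pairing opposite roots) or √47, √87 ∈ Q (other pairings), all impossible. Hence [Q(γ):Q] = 4 = [Q(√47, √87):Q], so Q(γ) = Q(√47, √87).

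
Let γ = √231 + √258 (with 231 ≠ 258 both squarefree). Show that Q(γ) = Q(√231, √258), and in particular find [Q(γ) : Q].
[Q(γ) : Q] = 4 (equivalently, Q(γ) = Q(√231, √258))

Obviously Q(γ) ⊆ Q(√231, √258), and [Q(√231, √258):Q] = 4 (since 231, 258 are distinct squarefree integers > 1 with 59598 not a perfect square). To show equality we compute the minimal polynomial of γ. From γ = √231 + √258: γ^2 = 231 + 2√(59598) + 258 = 489 + 2√(59598), so γ^2 - 489 = 2√(59598); squaring, (γ^2 - 489)^2 = 4·59598, i.e. γ^4 - 978γ^2 + 239121 - 238392 = 0, i.e. γ^4 - 978γ^2 + 729 = 0. So γ is a root of x^4 - 978x^2 + 729. This polynomial is irreducible over Q: it has no rational root (each ±√231 ± √258 is irrational), and any factorization into two quadratics over Q would force √(59598) ∈ Q (pairing opposite roots) or √231, √258 ∈ Q (other pairings), all impossible. Hence [Q(γ):Q] = 4 = [Q(√231, √258):Q], so Q(γ) = Q(√231, √258).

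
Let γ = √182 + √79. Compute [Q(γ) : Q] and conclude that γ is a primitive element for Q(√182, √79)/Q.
[Q(γ) : Q] = 4 (equivalently, Q(γ) = Q(√182, √79))

Obviously Q(γ) ⊆ Q(√182, √79), and [Q(√182, √79):Q] = 4 (since 182, 79 are distinct squarefree integers > 1 with 14378 not a perfect square). To show equality we compute the minimal polynomial of γ. From γ = √182 + √79: γ^2 = 182 + 2√(14378) + 79 = 261 + 2√(14378), so γ^2 - 261 = 2√(14378); squaring, (γ^2 - 261)^2 = 4·14378, i.e. γ^4 - 522γ^2 + 68121 - 57512 = 0, i.e. γ^4 - 522γ^2 + 10609 = 0. So γ is a root of x^4 - 522x^2 + 10609. This polynomial is irreducible over Q: it has no rational root (each ±√182 ± √79 is irrational), and any factorization into two quadratics over Q would force √(14378) ∈ Q (pairing opposite roots) or √182, √79 ∈ Q (other pairings), all impossible. Hence [Q(γ):Q] = 4 = [Q(√182, √79):Q], so Q(γ) = Q(√182, √79).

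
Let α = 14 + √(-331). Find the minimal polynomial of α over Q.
m_α(x) = x^2 - 28x + 527

From α - 14 = √(-331), squaring gives (α - 14)^2 = -331, i.e. α^2 - 28α + 196 = -331, so α^2 - 28α + 527 = 0. The discriminant of x^2 - 28x + 527 is (-28)^2 - 4·(527) = 784 - 2108 = -1324, and 4·(-331) is not a perfect square in Q since -331 is squarefree and ≠ 1. Hence x^2 - 28x + 527 is irreducible over Q and is the minimal polynomial of α.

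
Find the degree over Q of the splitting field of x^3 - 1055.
[K : Q] = 6

The roots of x^3 - 1055 are ∛1055, ω∛1055, ω^2∛1055 where ω = e^(2πi/3) is a primitive cube root of unity, so K = Q(∛1055, ω). Now [Q(∛1055):Q] = 3 (since 1055 is not a perfect cube, x^3 - 1055 is irreducible) and [Q(ω):Q] = 2. Both 2 and 3 divide [K:Q], and [K:Q] ≤ 3·2 = 6, so [K:Q] = 6. (Equivalently: Q(∛1055) ⊂ R but ω ∉ R, so [K : Q(∛1055)] = 2.)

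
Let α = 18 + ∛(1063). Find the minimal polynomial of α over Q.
m_α(x) = x^3 - 54x^2 + 972x - 6895

Set β = α - 18 = ∛(1063), so β^3 = 1063. Then (α - 18)^3 - 1063 = 0, i.e. α is a root of g(x) = (x - 18)^3 - 1063 = x^3 - 54x^2 + 972x - 6895. Since g(x) = h(x - 18) where h(x) = x^3 - 1063, and h is irreducible over Q (because 1063 is not a perfect cube, so h has no rational root, and a monic cubic with no rational root is irreducible), g is also irreducible (irreducibility is preserved under the substitution x → x - 18). Hence m_α(x) = x^3 - 54x^2 + 972x - 6895.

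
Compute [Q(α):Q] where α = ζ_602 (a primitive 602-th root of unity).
[Q(α):Q] = 252

The minimal polynomial of ζ_602 over Q is the 602-th cyclotomic polynomial Φ_602(x), which is irreducible over Q and has degree φ(602) = 252. Hence [Q(α):Q] = φ(602) = 252.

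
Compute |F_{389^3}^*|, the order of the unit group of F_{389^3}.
|F_{389^3}^*| = 58863868

F_{389^3} has 389^3 = 58863869 elements; its multiplicative group consists of all nonzero elements, so |F_{389^3}^*| = 58863869 - 1 = 58863868. (It is cyclic since any finite subgroup of the multiplicative group of a field is cyclic.)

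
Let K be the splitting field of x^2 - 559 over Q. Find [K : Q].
[K : Q] = 2

f(x) = x^2 - 559 factors as (x - √559)(x + √559). The splitting field is K = Q(√559). Since 559 is squarefree and > 1, it is not a perfect square, so x^2 - 559 is irreducible over Q and [Q(√559) : Q] = 2. Hence [K : Q] = 2.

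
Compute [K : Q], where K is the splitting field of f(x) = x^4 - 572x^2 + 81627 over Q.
[K : Q] = 4

Solving the quadratic in x^2: x^2 = (572 ± √(572^2 - 4·81627))/2 = (572 ± √676)/2 = (572 ± 26)/2, giving x^2 = 273 or x^2 = 299. So f(x) = (x^2 - 273)(x^2 - 299) and the roots of f are ±√273, ±√299. Hence the splitting field is K = Q(√273, √299). Since 273 and 299 are distinct squarefree integers > 1, their product 81627 is not a perfect square, so √299 ∉ Q(√273). By the tower law [K:Q] = [Q(√273,√299):Q(√273)] · [Q(√273):Q] = 2 · 2 = 4.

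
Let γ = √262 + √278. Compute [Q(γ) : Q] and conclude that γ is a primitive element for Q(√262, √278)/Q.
[Q(γ) : Q] = 4 (equivalently, Q(γ) = Q(√262, √278))

Obviously Q(γ) ⊆ Q(√262, √278), and [Q(√262, √278):Q] = 4 (since 262, 278 are distinct squarefree integers > 1 with 72836 not a perfect square). To show equality we compute the minimal polynomial of γ. From γ = √262 + √278: γ^2 = 262 + 2√(72836) + 278 = 540 + 2√(72836), so γ^2 - 540 = 2√(72836); squaring, (γ^2 - 540)^2 = 4·72836, i.e. γ^4 - 1080γ^2 + 291600 - 291344 = 0, i.e. γ^4 - 1080γ^2 + 256 = 0. So γ is a root of x^4 - 1080x^2 + 256. This polynomial is irreducible over Q: it has no rational root (each ±√262 ± √278 is irrational), and any factorization into two quadratics over Q would force √(72836) ∈ Q (pairing opposite roots) or √262, √278 ∈ Q (other pairings), all impossible. Hence [Q(γ):Q] = 4 = [Q(√262, √278):Q], so Q(γ) = Q(√262, √278).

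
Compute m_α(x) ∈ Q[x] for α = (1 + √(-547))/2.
m_α(x) = x^2 - x + 137

From 2α - 1 = √(-547), squaring gives (2α - 1)^2 = -547, i.e. 4α^2 - 4α + 1 = -547, so α^2 - α + (1 + 547)/4 = 0. Since -547 ≡ 1 (mod 4), (1 + 547)/4 = 137 ∈ Z. The polynomial x^2 - x + 137 has discriminant 1 - 4·(137) = -547, which is not a perfect square in Q (d = -547 is squarefree and ≠ 1), so x^2 - x + 137 is irreducible over Q. It is the minimal polynomial of α.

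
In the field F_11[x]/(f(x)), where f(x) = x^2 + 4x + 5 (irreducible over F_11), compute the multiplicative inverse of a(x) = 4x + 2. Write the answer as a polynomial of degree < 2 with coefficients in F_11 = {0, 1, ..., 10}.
a(x)^(-1) ≡ 5x + 1 (mod f(x))

Since f is irreducible over F_11, F_11[x]/(f) is a field and a(x) ≠ 0 has an inverse. Apply the extended Euclidean algorithm to f(x) and a(x) in F_11[x]: f(x) = (3x + 5)·a(x) + (6). The last nonzero remainder is the constant 6 = gcd(f, a) in F_11. Back-substituting through the division chain expresses 6 = s(x)·a(x) + t(x)·f(x) with s(x) ≡ 8x + 6 (mod f), so (8x + 6)·a(x) ≡ 6 (mod f). Multiplying by 6^(-1) ≡ 2 in F_11 gives a(x)^(-1) ≡ 2·(8x + 6) ≡ 5x + 1 (mod f). Check: (4x + 2)·(5x + 1) = 9x^2 + 3x + 2 ≡ 1 (mod x^2 + 4x + 5).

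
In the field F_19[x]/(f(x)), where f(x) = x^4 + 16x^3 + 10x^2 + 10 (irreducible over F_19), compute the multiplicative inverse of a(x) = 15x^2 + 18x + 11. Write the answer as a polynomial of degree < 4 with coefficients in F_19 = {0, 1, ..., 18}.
a(x)^(-1) ≡ 2x^3 + 18x^2 + 14x + 6 (mod f(x))

Since f is irreducible over F_19, F_19[x]/(f) is a field and a(x) ≠ 0 has an inverse. Apply the extended Euclidean algorithm to f(x) and a(x) in F_19[x]: f(x) = (14x^2 + 2x + 7)·a(x) + (4x + 9);  a(x) = (18x + 2)·(4x + 9) + (12). The last nonzero remainder is the constant 12 = gcd(f, a) in F_19. Back-substituting through the division chain expresses 12 = s(x)·a(x) + t(x)·f(x) with s(x) ≡ 5x^3 + 7x^2 + 16x + 15 (mod f), so (5x^3 + 7x^2 + 16x + 15)·a(x) ≡ 12 (mod f). Multiplying by 12^(-1) ≡ 8 in F_19 gives a(x)^(-1) ≡ 8·(5x^3 + 7x^2 + 16x + 15) ≡ 2x^3 + 18x^2 + 14x + 6 (mod f). Check: (15x^2 + 18x + 11)·(2x^3 + 18x^2 + 14x + 6) = 11x^5 + 2x^4 + 5x^3 + 8x^2 + 15x + 9 ≡ 1 (mod x^4 + 16x^3 + 10x^2 + 10).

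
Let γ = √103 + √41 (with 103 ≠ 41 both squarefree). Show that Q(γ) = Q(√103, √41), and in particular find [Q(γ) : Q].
[Q(γ) : Q] = 4 (equivalently, Q(γ) = Q(√103, √41))

Obviously Q(γ) ⊆ Q(√103, √41), and [Q(√103, √41):Q] = 4 (since 103, 41 are distinct squarefree integers > 1 with 4223 not a perfect square). To show equality we compute the minimal polynomial of γ. From γ = √103 + √41: γ^2 = 103 + 2√(4223) + 41 = 144 + 2√(4223), so γ^2 - 144 = 2√(4223); squaring, (γ^2 - 144)^2 = 4·4223, i.e. γ^4 - 288γ^2 + 20736 - 16892 = 0, i.e. γ^4 - 288γ^2 + 3844 = 0. So γ is a root of x^4 - 288x^2 + 3844. This polynomial is irreducible over Q: it has no rational root (each ±√103 ± √41 is irrational), and any factorization into two quadratics over Q would force √(4223) ∈ Q (pairing opposite roots) or √103, √41 ∈ Q (other pairings), all impossible. Hence [Q(γ):Q] = 4 = [Q(√103, √41):Q], so Q(γ) = Q(√103, √41).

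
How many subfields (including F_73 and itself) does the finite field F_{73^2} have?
F_{73^2} has 2 subfields

The subfields of F_{p^n} are exactly the fields F_{p^d} for d | n (each is the fixed field of the unique index-d subgroup of Gal(F_{p^n}/F_p) ≅ Z/nZ). The divisors of n = 2 are {1, 2}, giving 2 subfields: F_{73^1}, F_{73^2}.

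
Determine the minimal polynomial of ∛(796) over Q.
m_α(x) = x^3 - 796

α satisfies α^3 = 796, so x^3 - 796 annihilates α. By the rational root test, a rational root p/q (in lowest terms) of x^3 - 796 would satisfy p^3 = 796 q^3, forcing q = 1 and p^3 = 796; but 796 is not a perfect cube, contradiction. A monic cubic over Q with no rational root is irreducible (any nontrivial factorization would include a linear factor). Hence x^3 - 796 is the minimal polynomial of α, and in particular [Q(α):Q] = 3.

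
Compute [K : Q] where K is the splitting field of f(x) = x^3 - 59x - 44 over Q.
[K : Q] = 6

By the rational root test, any rational root of the monic integer polynomial f(x) = x^3 - 59x - 44 must be an integer dividing the constant term -44, i.e. one of ±{1, 2, 4, 11, 22, 44}. Evaluating: f(1) = -102, f(-1) = 14, f(2) = -154, f(-2) = 66, f(4) = -216, f(-4) = 128, f(11) = 638, f(-11) = -726, f(22) = 9306, f(-22) = -9394, f(44) = 82544, f(-44) = -82632; none is 0, so f has no rational root and is therefore irreducible over Q (a cubic with no linear factor over a field is irreducible). For an irreducible cubic, the Galois group is A_3 or S_3 according as the discriminant disc(f) = -4a^3 - 27b^2 = -4·(-59)^3 - 27·(-44)^2 = 769244 is or is not a square in Q. Here disc(f) = 769244 is not a perfect square in Q, so the Galois group of f over Q is not contained in A_3 and must be all of S_3. The splitting field has degree |S_3| = 6 over Q, so [K : Q] = 6.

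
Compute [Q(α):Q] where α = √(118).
[Q(α):Q] = 2

[Q(α):Q] equals the degree of the minimal polynomial of α. Here α^2 = 118 and x^2 - 118 is irreducible (d = 118 is squarefree, ≠ 1, hence not a square), so deg(m_α) = 2. Thus [Q(α):Q] = 2.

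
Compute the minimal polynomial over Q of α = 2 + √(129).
m_α(x) = x^2 - 4x - 125

From α - 2 = √(129), squaring gives (α - 2)^2 = 129, i.e. α^2 - 4α + 4 = 129, so α^2 - 4α - 125 = 0. The discriminant of x^2 - 4x - 125 is (-4)^2 - 4·(-125) = 16 + 500 = 516, and 4·(129) is not a perfect square in Q since 129 is squarefree and ≠ 1. Hence x^2 - 4x - 125 is irreducible over Q and is the minimal polynomial of α.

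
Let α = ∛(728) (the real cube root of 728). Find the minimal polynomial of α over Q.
m_α(x) = x^3 - 728

α satisfies α^3 = 728, so x^3 - 728 annihilates α. By the rational root test, a rational root p/q (in lowest terms) of x^3 - 728 would satisfy p^3 = 728 q^3, forcing q = 1 and p^3 = 728; but 728 is not a perfect cube, contradiction. A monic cubic over Q with no rational root is irreducible (any nontrivial factorization would include a linear factor). Hence x^3 - 728 is the minimal polynomial of α, and in particular [Q(α):Q] = 3.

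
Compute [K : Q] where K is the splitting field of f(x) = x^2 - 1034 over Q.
[K : Q] = 2

f(x) = x^2 - 1034 factors as (x - √1034)(x + √1034). The splitting field is K = Q(√1034). Since 1034 is squarefree and > 1, it is not a perfect square, so x^2 - 1034 is irreducible over Q and [Q(√1034) : Q] = 2. Hence [K : Q] = 2.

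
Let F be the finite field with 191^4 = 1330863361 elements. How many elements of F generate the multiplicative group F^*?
There are φ(1330863360) = 297271296 primitive elements

F_q^* is cyclic of order q - 1 = 1330863360. A cyclic group of order m has exactly φ(m) generators. Here m = 1330863360 = 2^8 · 3 · 5 · 17 · 19 · 29 · 37, so the number of primitive elements is φ(1330863360) = 297271296.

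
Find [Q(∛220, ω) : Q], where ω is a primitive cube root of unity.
[Q(∛220, ω) : Q] = 6

[Q(∛220):Q] = 3 (min poly x^3 - 220, irreducible since 220 is not a perfect cube). [Q(ω):Q] = 2 (min poly x^2 + x + 1). Since Q(∛220) ⊂ R and ω ∉ R, we have ω ∉ Q(∛220), so x^2 + x + 1 remains irreducible over Q(∛220) and [Q(∛220, ω) : Q(∛220)] = 2. By the tower law, [Q(∛220, ω) : Q] = 3 · 2 = 6. (In fact Q(∛220, ω) is the splitting field of x^3 - 220 over Q.)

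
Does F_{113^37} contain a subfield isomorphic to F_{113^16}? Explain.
No: F_{113^16} is not a subfield of F_{113^37}

F_{p^m} embeds in F_{p^n} iff m | n. Here 16 ∤ 37 (since 37 = 2·16 + 5 with remainder 5 ≠ 0), so F_{113^16} is not a subfield of F_{113^37}. Equivalently: if it were, the tower law would give 16 = [F_{113^16}:F_113] dividing [F_{113^37}:F_113] = 37, contradiction.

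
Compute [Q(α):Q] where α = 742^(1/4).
[Q(α):Q] = 4

α is a root of x^4 - 742. By Eisenstein's criterion at the prime p = 2 (which divides the constant term 742 but p^2 = 4 does not, since 742 is squarefree), x^4 - 742 is irreducible over Q. Hence [Q(α):Q] = 4.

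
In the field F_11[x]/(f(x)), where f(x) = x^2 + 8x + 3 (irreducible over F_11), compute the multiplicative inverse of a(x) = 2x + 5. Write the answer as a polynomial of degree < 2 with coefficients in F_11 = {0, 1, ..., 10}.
a(x)^(-1) ≡ 9x (mod f(x))

Since f is irreducible over F_11, F_11[x]/(f) is a field and a(x) ≠ 0 has an inverse. Apply the extended Euclidean algorithm to f(x) and a(x) in F_11[x]: f(x) = (6x)·a(x) + (3). The last nonzero remainder is the constant 3 = gcd(f, a) in F_11. Back-substituting through the division chain expresses 3 = s(x)·a(x) + t(x)·f(x) with s(x) ≡ 5x (mod f), so (5x)·a(x) ≡ 3 (mod f). Multiplying by 3^(-1) ≡ 4 in F_11 gives a(x)^(-1) ≡ 4·(5x) ≡ 9x (mod f). Check: (2x + 5)·(9x) = 7x^2 + x ≡ 1 (mod x^2 + 8x + 3).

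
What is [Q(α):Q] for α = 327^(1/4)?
[Q(α):Q] = 4

α is a root of x^4 - 327. By Eisenstein's criterion at the prime p = 3 (which divides the constant term 327 but p^2 = 9 does not, since 327 is squarefree), x^4 - 327 is irreducible over Q. Hence [Q(α):Q] = 4.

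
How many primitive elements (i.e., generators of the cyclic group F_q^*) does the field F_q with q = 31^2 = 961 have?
There are φ(960) = 256 primitive elements

F_q^* is cyclic of order q - 1 = 960. A cyclic group of order m has exactly φ(m) generators. Here m = 960 = 2^6 · 3 · 5, so the number of primitive elements is φ(960) = 256.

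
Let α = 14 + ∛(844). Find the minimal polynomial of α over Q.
m_α(x) = x^3 - 42x^2 + 588x - 3588

Set β = α - 14 = ∛(844), so β^3 = 844. Then (α - 14)^3 - 844 = 0, i.e. α is a root of g(x) = (x - 14)^3 - 844 = x^3 - 42x^2 + 588x - 3588. Since g(x) = h(x - 14) where h(x) = x^3 - 844, and h is irreducible over Q (because 844 is not a perfect cube, so h has no rational root, and a monic cubic with no rational root is irreducible), g is also irreducible (irreducibility is preserved under the substitution x → x - 14). Hence m_α(x) = x^3 - 42x^2 + 588x - 3588.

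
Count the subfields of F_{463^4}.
F_{463^4} has 3 subfields

The subfields of F_{p^n} are exactly the fields F_{p^d} for d | n (each is the fixed field of the unique index-d subgroup of Gal(F_{p^n}/F_p) ≅ Z/nZ). The divisors of n = 4 are {1, 2, 4}, giving 3 subfields: F_{463^1}, F_{463^2}, F_{463^4}.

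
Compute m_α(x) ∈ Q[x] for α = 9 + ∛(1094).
m_α(x) = x^3 - 27x^2 + 243x - 1823

Set β = α - 9 = ∛(1094), so β^3 = 1094. Then (α - 9)^3 - 1094 = 0, i.e. α is a root of g(x) = (x - 9)^3 - 1094 = x^3 - 27x^2 + 243x - 1823. Since g(x) = h(x - 9) where h(x) = x^3 - 1094, and h is irreducible over Q (because 1094 is not a perfect cube, so h has no rational root, and a monic cubic with no rational root is irreducible), g is also irreducible (irreducibility is preserved under the substitution x → x - 9). Hence m_α(x) = x^3 - 27x^2 + 243x - 1823.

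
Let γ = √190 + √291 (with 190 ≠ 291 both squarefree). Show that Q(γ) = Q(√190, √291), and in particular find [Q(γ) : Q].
[Q(γ) : Q] = 4 (equivalently, Q(γ) = Q(√190, √291))

Obviously Q(γ) ⊆ Q(√190, √291), and [Q(√190, √291):Q] = 4 (since 190, 291 are distinct squarefree integers > 1 with 55290 not a perfect square). To show equality we compute the minimal polynomial of γ. From γ = √190 + √291: γ^2 = 190 + 2√(55290) + 291 = 481 + 2√(55290), so γ^2 - 481 = 2√(55290); squaring, (γ^2 - 481)^2 = 4·55290, i.e. γ^4 - 962γ^2 + 231361 - 221160 = 0, i.e. γ^4 - 962γ^2 + 10201 = 0. So γ is a root of x^4 - 962x^2 + 10201. This polynomial is irreducible over Q: it has no rational root (each ±√190 ± √291 is irrational), and any factorization into two quadratics over Q would force √(55290) ∈ Q (pairing opposite roots) or √190, √291 ∈ Q (other pairings), all impossible. Hence [Q(γ):Q] = 4 = [Q(√190, √291):Q], so Q(γ) = Q(√190, √291).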